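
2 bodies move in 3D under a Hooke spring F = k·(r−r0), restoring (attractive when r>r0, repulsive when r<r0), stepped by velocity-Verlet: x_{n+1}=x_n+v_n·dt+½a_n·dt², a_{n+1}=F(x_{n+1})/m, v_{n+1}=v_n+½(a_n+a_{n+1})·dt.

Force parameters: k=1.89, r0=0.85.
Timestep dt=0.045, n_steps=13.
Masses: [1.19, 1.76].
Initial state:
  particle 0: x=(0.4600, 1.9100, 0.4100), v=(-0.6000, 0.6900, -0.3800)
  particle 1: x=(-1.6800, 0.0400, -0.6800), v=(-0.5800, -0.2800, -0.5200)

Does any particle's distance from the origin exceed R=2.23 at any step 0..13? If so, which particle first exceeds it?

no

step 0: x0=(0.4600, 1.9100, 0.4100) x1=(-1.6800, 0.0400, -0.6800)
step 1: x0=(0.4305, 1.9389, 0.3916) x1=(-1.7044, 0.0289, -0.7025)
step 2: x0=(0.3961, 1.9633, 0.3707) x1=(-1.7255, 0.0207, -0.7234)
step 3: x0=(0.3567, 1.9832, 0.3473) x1=(-1.7432, 0.0157, -0.7425)
step 4: x0=(0.3124, 1.9986, 0.3213) x1=(-1.7576, 0.0137, -0.7599)
step 5: x0=(0.2633, 2.0093, 0.2928) x1=(-1.7688, 0.0148, -0.7756)
step 6: x0=(0.2096, 2.0154, 0.2618) x1=(-1.7768, 0.0191, -0.7896)
step 7: x0=(0.1512, 2.0169, 0.2284) x1=(-1.7817, 0.0265, -0.8019)
step 8: x0=(0.0884, 2.0139, 0.1926) x1=(-1.7836, 0.0369, -0.8127)
step 9: x0=(0.0213, 2.0063, 0.1546) x1=(-1.7826, 0.0504, -0.8220)
step 10: x0=(-0.0498, 1.9943, 0.1143) x1=(-1.7789, 0.0669, -0.8297)
step 11: x0=(-0.1248, 1.9781, 0.0720) x1=(-1.7725, 0.0863, -0.8360)
step 12: x0=(-0.2034, 1.9577, 0.0276) x1=(-1.7637, 0.1085, -0.8410)
step 13: x0=(-0.2853, 1.9333, -0.0186) x1=(-1.7527, 0.1334, -0.8447)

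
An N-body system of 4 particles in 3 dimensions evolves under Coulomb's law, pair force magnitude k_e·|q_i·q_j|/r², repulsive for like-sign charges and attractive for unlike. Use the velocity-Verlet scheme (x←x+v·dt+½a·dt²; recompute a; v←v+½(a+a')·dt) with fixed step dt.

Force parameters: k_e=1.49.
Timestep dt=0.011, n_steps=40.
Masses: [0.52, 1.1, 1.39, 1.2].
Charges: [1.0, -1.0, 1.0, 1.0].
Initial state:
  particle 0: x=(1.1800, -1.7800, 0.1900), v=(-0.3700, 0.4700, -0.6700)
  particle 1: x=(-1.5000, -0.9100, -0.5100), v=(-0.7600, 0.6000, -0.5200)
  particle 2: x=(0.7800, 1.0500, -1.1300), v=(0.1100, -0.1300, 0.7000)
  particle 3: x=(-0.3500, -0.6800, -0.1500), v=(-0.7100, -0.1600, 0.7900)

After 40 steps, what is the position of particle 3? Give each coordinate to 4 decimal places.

(-0.7689, -0.7557, 0.1720)

step 0: x0=(1.1800, -1.7800, 0.1900) x1=(-1.5000, -0.9100, -0.5100) x2=(0.7800, 1.0500, -1.1300) x3=(-0.3500, -0.6800, -0.1500)
step 1: x0=(1.1760, -1.7749, 0.1826) x1=(-1.5083, -0.9034, -0.5157) x2=(0.7812, 1.0486, -1.1223) x3=(-0.3579, -0.6818, -0.1413)
step 2: x0=(1.1719, -1.7698, 0.1753) x1=(-1.5165, -0.8967, -0.5214) x2=(0.7824, 1.0472, -1.1146) x3=(-0.3659, -0.6836, -0.1327)
step 3: x0=(1.1680, -1.7648, 0.1680) x1=(-1.5245, -0.8901, -0.5270) x2=(0.7836, 1.0458, -1.1070) x3=(-0.3741, -0.6854, -0.1240)
step 4: x0=(1.1641, -1.7599, 0.1607) x1=(-1.5324, -0.8834, -0.5326) x2=(0.7848, 1.0445, -1.0993) x3=(-0.3824, -0.6872, -0.1154)
step 5: x0=(1.1602, -1.7551, 0.1534) x1=(-1.5402, -0.8767, -0.5382) x2=(0.7861, 1.0431, -1.0917) x3=(-0.3908, -0.6890, -0.1069)
step 6: x0=(1.1564, -1.7503, 0.1461) x1=(-1.5478, -0.8700, -0.5437) x2=(0.7873, 1.0418, -1.0840) x3=(-0.3994, -0.6908, -0.0983)
step 7: x0=(1.1526, -1.7456, 0.1389) x1=(-1.5553, -0.8632, -0.5492) x2=(0.7885, 1.0405, -1.0764) x3=(-0.4081, -0.6927, -0.0898)
step 8: x0=(1.1488, -1.7410, 0.1317) x1=(-1.5627, -0.8565, -0.5546) x2=(0.7897, 1.0393, -1.0688) x3=(-0.4169, -0.6945, -0.0813)
step 9: x0=(1.1452, -1.7365, 0.1245) x1=(-1.5699, -0.8497, -0.5600) x2=(0.7909, 1.0380, -1.0612) x3=(-0.4259, -0.6964, -0.0729)
step 10: x0=(1.1415, -1.7320, 0.1173) x1=(-1.5771, -0.8429, -0.5654) x2=(0.7921, 1.0368, -1.0537) x3=(-0.4351, -0.6983, -0.0644)
step 11: x0=(1.1379, -1.7276, 0.1101) x1=(-1.5841, -0.8360, -0.5707) x2=(0.7933, 1.0356, -1.0461) x3=(-0.4443, -0.7002, -0.0560)
step 12: x0=(1.1344, -1.7233, 0.1029) x1=(-1.5910, -0.8292, -0.5760) x2=(0.7945, 1.0344, -1.0386) x3=(-0.4537, -0.7021, -0.0477)
step 13: x0=(1.1309, -1.7191, 0.0958) x1=(-1.5977, -0.8224, -0.5812) x2=(0.7957, 1.0333, -1.0310) x3=(-0.4632, -0.7040, -0.0393)
step 14: x0=(1.1274, -1.7149, 0.0886) x1=(-1.6043, -0.8155, -0.5864) x2=(0.7970, 1.0321, -1.0235) x3=(-0.4729, -0.7059, -0.0310)
step 15: x0=(1.1240, -1.7108, 0.0815) x1=(-1.6109, -0.8086, -0.5915) x2=(0.7982, 1.0310, -1.0160) x3=(-0.4827, -0.7078, -0.0227)
step 16: x0=(1.1207, -1.7068, 0.0744) x1=(-1.6172, -0.8017, -0.5966) x2=(0.7994, 1.0299, -1.0085) x3=(-0.4926, -0.7097, -0.0145)
step 17: x0=(1.1174, -1.7029, 0.0673) x1=(-1.6235, -0.7948, -0.6016) x2=(0.8006, 1.0288, -1.0010) x3=(-0.5027, -0.7117, -0.0063)
step 18: x0=(1.1141, -1.6990, 0.0602) x1=(-1.6297, -0.7879, -0.6066) x2=(0.8018, 1.0278, -0.9936) x3=(-0.5129, -0.7136, 0.0019)
step 19: x0=(1.1109, -1.6952, 0.0531) x1=(-1.6357, -0.7810, -0.6116) x2=(0.8030, 1.0268, -0.9861) x3=(-0.5232, -0.7155, 0.0100)
step 20: x0=(1.1078, -1.6915, 0.0460) x1=(-1.6416, -0.7740, -0.6164) x2=(0.8042, 1.0258, -0.9787) x3=(-0.5337, -0.7174, 0.0181)
step 21: x0=(1.1047, -1.6879, 0.0389) x1=(-1.6474, -0.7671, -0.6213) x2=(0.8054, 1.0248, -0.9712) x3=(-0.5443, -0.7194, 0.0262)
step 22: x0=(1.1016, -1.6843, 0.0318) x1=(-1.6530, -0.7601, -0.6261) x2=(0.8066, 1.0238, -0.9638) x3=(-0.5550, -0.7213, 0.0342)
step 23: x0=(1.0986, -1.6808, 0.0248) x1=(-1.6586, -0.7532, -0.6308) x2=(0.8079, 1.0229, -0.9564) x3=(-0.5658, -0.7232, 0.0422)
step 24: x0=(1.0957, -1.6774, 0.0177) x1=(-1.6640, -0.7462, -0.6355) x2=(0.8091, 1.0220, -0.9490) x3=(-0.5768, -0.7252, 0.0502)
step 25: x0=(1.0927, -1.6741, 0.0107) x1=(-1.6694, -0.7392, -0.6401) x2=(0.8103, 1.0211, -0.9416) x3=(-0.5879, -0.7271, 0.0581)
step 26: x0=(1.0899, -1.6708, 0.0036) x1=(-1.6746, -0.7322, -0.6447) x2=(0.8115, 1.0202, -0.9343) x3=(-0.5991, -0.7291, 0.0660)
step 27: x0=(1.0871, -1.6676, -0.0034) x1=(-1.6797, -0.7253, -0.6492) x2=(0.8127, 1.0194, -0.9269) x3=(-0.6105, -0.7310, 0.0738)
step 28: x0=(1.0843, -1.6645, -0.0105) x1=(-1.6847, -0.7183, -0.6536) x2=(0.8139, 1.0186, -0.9196) x3=(-0.6219, -0.7329, 0.0816)
step 29: x0=(1.0816, -1.6614, -0.0175) x1=(-1.6895, -0.7113, -0.6580) x2=(0.8151, 1.0177, -0.9122) x3=(-0.6335, -0.7348, 0.0894)
step 30: x0=(1.0790, -1.6585, -0.0246) x1=(-1.6943, -0.7043, -0.6623) x2=(0.8163, 1.0170, -0.9049) x3=(-0.6453, -0.7368, 0.0971)
step 31: x0=(1.0764, -1.6556, -0.0316) x1=(-1.6989, -0.6973, -0.6666) x2=(0.8175, 1.0162, -0.8976) x3=(-0.6571, -0.7387, 0.1048)
step 32: x0=(1.0738, -1.6527, -0.0387) x1=(-1.7035, -0.6903, -0.6708) x2=(0.8187, 1.0155, -0.8903) x3=(-0.6690, -0.7406, 0.1124)
step 33: x0=(1.0713, -1.6499, -0.0457) x1=(-1.7079, -0.6833, -0.6750) x2=(0.8199, 1.0148, -0.8831) x3=(-0.6811, -0.7425, 0.1200)
step 34: x0=(1.0688, -1.6472, -0.0528) x1=(-1.7122, -0.6763, -0.6791) x2=(0.8211, 1.0141, -0.8758) x3=(-0.6933, -0.7444, 0.1276)
step 35: x0=(1.0664, -1.6446, -0.0598) x1=(-1.7164, -0.6693, -0.6831) x2=(0.8223, 1.0134, -0.8685) x3=(-0.7056, -0.7463, 0.1351)
step 36: x0=(1.0640, -1.6421, -0.0669) x1=(-1.7206, -0.6623, -0.6871) x2=(0.8235, 1.0127, -0.8613) x3=(-0.7181, -0.7482, 0.1426)
step 37: x0=(1.0617, -1.6396, -0.0740) x1=(-1.7246, -0.6553, -0.6910) x2=(0.8247, 1.0121, -0.8541) x3=(-0.7306, -0.7501, 0.1500)
step 38: x0=(1.0594, -1.6371, -0.0810) x1=(-1.7285, -0.6483, -0.6948) x2=(0.8259, 1.0115, -0.8468) x3=(-0.7433, -0.7520, 0.1574)
step 39: x0=(1.0571, -1.6348, -0.0881) x1=(-1.7323, -0.6413, -0.6986) x2=(0.8271, 1.0109, -0.8396) x3=(-0.7560, -0.7539, 0.1647)
step 40: x0=(1.0549, -1.6325, -0.0952) x1=(-1.7360, -0.6344, -0.7023) x2=(0.8283, 1.0104, -0.8324) x3=(-0.7689, -0.7557, 0.1720)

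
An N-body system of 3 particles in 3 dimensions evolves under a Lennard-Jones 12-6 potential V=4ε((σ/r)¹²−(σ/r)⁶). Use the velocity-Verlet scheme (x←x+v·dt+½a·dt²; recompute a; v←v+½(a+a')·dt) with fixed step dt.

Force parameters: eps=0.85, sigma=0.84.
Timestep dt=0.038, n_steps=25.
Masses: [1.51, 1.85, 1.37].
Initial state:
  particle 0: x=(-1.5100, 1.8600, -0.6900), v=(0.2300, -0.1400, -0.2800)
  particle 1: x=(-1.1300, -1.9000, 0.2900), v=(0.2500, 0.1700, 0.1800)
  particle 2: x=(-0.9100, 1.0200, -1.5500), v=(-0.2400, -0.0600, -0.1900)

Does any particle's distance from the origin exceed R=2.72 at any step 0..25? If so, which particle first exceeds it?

step 0: x0=(-1.5100, 1.8600, -0.6900) x1=(-1.1300, -1.9000, 0.2900) x2=(-0.9100, 1.0200, -1.5500)
step 1: x0=(-1.5011, 1.8544, -0.7009) x1=(-1.1205, -1.8935, 0.2968) x2=(-0.9193, 1.0180, -1.5570)
step 2: x0=(-1.4918, 1.8484, -0.7123) x1=(-1.1110, -1.8871, 0.3037) x2=(-0.9290, 1.0165, -1.5633)
step 3: x0=(-1.4822, 1.8418, -0.7243) x1=(-1.1015, -1.8806, 0.3105) x2=(-0.9391, 1.0157, -1.5691)
step 4: x0=(-1.4722, 1.8345, -0.7368) x1=(-1.0920, -1.8742, 0.3174) x2=(-0.9496, 1.0155, -1.5742)
step 5: x0=(-1.4617, 1.8267, -0.7501) x1=(-1.0825, -1.8677, 0.3242) x2=(-0.9606, 1.0160, -1.5785)
step 6: x0=(-1.4509, 1.8181, -0.7640) x1=(-1.0730, -1.8612, 0.3310) x2=(-0.9721, 1.0173, -1.5821)
step 7: x0=(-1.4395, 1.8088, -0.7788) x1=(-1.0635, -1.8548, 0.3379) x2=(-0.9841, 1.0194, -1.5848)
step 8: x0=(-1.4277, 1.7985, -0.7944) x1=(-1.0540, -1.8483, 0.3447) x2=(-0.9967, 1.0225, -1.5865)
step 9: x0=(-1.4152, 1.7873, -0.8111) x1=(-1.0445, -1.8418, 0.3515) x2=(-1.0098, 1.0268, -1.5870)
step 10: x0=(-1.4022, 1.7749, -0.8289) x1=(-1.0350, -1.8353, 0.3584) x2=(-1.0236, 1.0322, -1.5863)
step 11: x0=(-1.3886, 1.7613, -0.8481) x1=(-1.0255, -1.8289, 0.3652) x2=(-1.0382, 1.0391, -1.5841)
step 12: x0=(-1.3742, 1.7462, -0.8687) x1=(-1.0160, -1.8224, 0.3720) x2=(-1.0535, 1.0476, -1.5803)
step 13: x0=(-1.3591, 1.7295, -0.8909) x1=(-1.0065, -1.8159, 0.3789) x2=(-1.0696, 1.0578, -1.5748)
step 14: x0=(-1.3434, 1.7115, -0.9145) x1=(-0.9970, -1.8094, 0.3857) x2=(-1.0864, 1.0695, -1.5677)
step 15: x0=(-1.3276, 1.6931, -0.9385) x1=(-0.9875, -1.8030, 0.3925) x2=(-1.1033, 1.0816, -1.5603)
step 16: x0=(-1.3129, 1.6778, -0.9593) x1=(-0.9780, -1.7965, 0.3994) x2=(-1.1190, 1.0903, -1.5562)
step 17: x0=(-1.3015, 1.6725, -0.9700) x1=(-0.9685, -1.7900, 0.4062) x2=(-1.1310, 1.0880, -1.5634)
step 18: x0=(-1.2938, 1.6798, -0.9678) x1=(-0.9590, -1.7835, 0.4130) x2=(-1.1390, 1.0718, -1.5847)
step 19: x0=(-1.2876, 1.6931, -0.9597) x1=(-0.9495, -1.7770, 0.4198) x2=(-1.1453, 1.0490, -1.6126)
step 20: x0=(-1.2816, 1.7071, -0.9507) x1=(-0.9400, -1.7706, 0.4267) x2=(-1.1514, 1.0253, -1.6414)
step 21: x0=(-1.2754, 1.7200, -0.9428) x1=(-0.9305, -1.7641, 0.4335) x2=(-1.1578, 1.0029, -1.6690)
step 22: x0=(-1.2689, 1.7314, -0.9366) x1=(-0.9210, -1.7576, 0.4403) x2=(-1.1644, 0.9822, -1.6948)
step 23: x0=(-1.2622, 1.7411, -0.9320) x1=(-0.9115, -1.7511, 0.4471) x2=(-1.1713, 0.9633, -1.7188)
step 24: x0=(-1.2553, 1.7494, -0.9288) x1=(-0.9020, -1.7446, 0.4540) x2=(-1.1784, 0.9460, -1.7413)
step 25: x0=(-1.2483, 1.7564, -0.9269) x1=(-0.8925, -1.7381, 0.4608) x2=(-1.1856, 0.9300, -1.7623)

no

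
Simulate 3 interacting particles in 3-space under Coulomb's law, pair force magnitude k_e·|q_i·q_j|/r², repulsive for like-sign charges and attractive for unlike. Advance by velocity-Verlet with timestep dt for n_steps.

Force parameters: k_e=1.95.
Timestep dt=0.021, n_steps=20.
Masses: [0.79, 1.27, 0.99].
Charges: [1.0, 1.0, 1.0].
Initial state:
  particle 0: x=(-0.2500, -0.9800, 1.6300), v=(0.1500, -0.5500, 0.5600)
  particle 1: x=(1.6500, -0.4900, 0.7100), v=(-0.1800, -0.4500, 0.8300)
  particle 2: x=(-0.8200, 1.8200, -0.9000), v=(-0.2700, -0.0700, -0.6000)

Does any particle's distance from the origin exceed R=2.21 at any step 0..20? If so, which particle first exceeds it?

yes, particle 2

step 0: x0=(-0.2500, -0.9800, 1.6300) x1=(1.6500, -0.4900, 0.7100) x2=(-0.8200, 1.8200, -0.9000)
step 1: x0=(-0.2469, -0.9916, 1.6418) x1=(1.6463, -0.4994, 0.7274) x2=(-0.8257, 1.8186, -0.9126)
step 2: x0=(-0.2441, -1.0033, 1.6538) x1=(1.6428, -0.5089, 0.7448) x2=(-0.8314, 1.8172, -0.9253)
step 3: x0=(-0.2414, -1.0151, 1.6659) x1=(1.6394, -0.5183, 0.7621) x2=(-0.8372, 1.8160, -0.9381)
step 4: x0=(-0.2390, -1.0271, 1.6782) x1=(1.6362, -0.5278, 0.7794) x2=(-0.8431, 1.8148, -0.9509)
step 5: x0=(-0.2367, -1.0391, 1.6906) x1=(1.6331, -0.5372, 0.7966) x2=(-0.8490, 1.8137, -0.9638)
step 6: x0=(-0.2346, -1.0512, 1.7032) x1=(1.6302, -0.5466, 0.8138) x2=(-0.8549, 1.8126, -0.9768)
step 7: x0=(-0.2327, -1.0635, 1.7159) x1=(1.6274, -0.5560, 0.8310) x2=(-0.8609, 1.8117, -0.9898)
step 8: x0=(-0.2311, -1.0758, 1.7288) x1=(1.6249, -0.5654, 0.8481) x2=(-0.8669, 1.8108, -1.0029)
step 9: x0=(-0.2296, -1.0883, 1.7418) x1=(1.6224, -0.5748, 0.8652) x2=(-0.8730, 1.8100, -1.0160)
step 10: x0=(-0.2283, -1.1009, 1.7550) x1=(1.6202, -0.5842, 0.8822) x2=(-0.8791, 1.8092, -1.0293)
step 11: x0=(-0.2273, -1.1135, 1.7683) x1=(1.6181, -0.5936, 0.8992) x2=(-0.8852, 1.8085, -1.0425)
step 12: x0=(-0.2264, -1.1263, 1.7817) x1=(1.6161, -0.6030, 0.9162) x2=(-0.8914, 1.8079, -1.0559)
step 13: x0=(-0.2258, -1.1392, 1.7953) x1=(1.6144, -0.6123, 0.9331) x2=(-0.8977, 1.8074, -1.0693)
step 14: x0=(-0.2253, -1.1522, 1.8091) x1=(1.6127, -0.6216, 0.9500) x2=(-0.9040, 1.8069, -1.0827)
step 15: x0=(-0.2251, -1.1653, 1.8230) x1=(1.6113, -0.6310, 0.9668) x2=(-0.9103, 1.8065, -1.0962)
step 16: x0=(-0.2251, -1.1785, 1.8370) x1=(1.6100, -0.6403, 0.9836) x2=(-0.9167, 1.8062, -1.1098)
step 17: x0=(-0.2252, -1.1918, 1.8512) x1=(1.6089, -0.6496, 1.0003) x2=(-0.9231, 1.8059, -1.1235)
step 18: x0=(-0.2256, -1.2052, 1.8655) x1=(1.6079, -0.6588, 1.0170) x2=(-0.9295, 1.8057, -1.1372)
step 19: x0=(-0.2262, -1.2187, 1.8799) x1=(1.6071, -0.6681, 1.0337) x2=(-0.9360, 1.8056, -1.1509)
step 20: x0=(-0.2270, -1.2324, 1.8945) x1=(1.6064, -0.6773, 1.0503) x2=(-0.9425, 1.8055, -1.1647)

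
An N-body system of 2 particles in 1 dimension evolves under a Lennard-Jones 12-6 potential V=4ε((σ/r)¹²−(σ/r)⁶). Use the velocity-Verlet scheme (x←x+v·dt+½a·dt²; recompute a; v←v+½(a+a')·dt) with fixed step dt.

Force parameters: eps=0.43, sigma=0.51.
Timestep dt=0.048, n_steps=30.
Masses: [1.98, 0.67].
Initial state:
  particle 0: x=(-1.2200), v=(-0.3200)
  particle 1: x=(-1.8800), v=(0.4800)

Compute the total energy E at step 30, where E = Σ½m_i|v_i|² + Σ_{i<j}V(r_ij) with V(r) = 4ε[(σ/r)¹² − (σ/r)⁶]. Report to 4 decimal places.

step 0: x0=(-1.2200) x1=(-1.8800)
step 1: x0=(-1.2365) x1=(-1.8537)
step 2: x0=(-1.2552) x1=(-1.8207)
step 3: x0=(-1.2730) x1=(-1.7903)
step 4: x0=(-1.2730) x1=(-1.8127)
step 5: x0=(-1.2663) x1=(-1.8550)
step 6: x0=(-1.2609) x1=(-1.8934)
step 7: x0=(-1.2578) x1=(-1.9248)
step 8: x0=(-1.2569) x1=(-1.9498)
step 9: x0=(-1.2579) x1=(-1.9693)
step 10: x0=(-1.2605) x1=(-1.9838)
step 11: x0=(-1.2647) x1=(-1.9938)
step 12: x0=(-1.2704) x1=(-1.9994)
step 13: x0=(-1.2775) x1=(-2.0007)
step 14: x0=(-1.2862) x1=(-1.9974)
step 15: x0=(-1.2965) x1=(-1.9891)
step 16: x0=(-1.3088) x1=(-1.9753)
step 17: x0=(-1.3232) x1=(-1.9551)
step 18: x0=(-1.3399) x1=(-1.9280)
step 19: x0=(-1.3579) x1=(-1.8970)
step 20: x0=(-1.3691) x1=(-1.8865)
step 21: x0=(-1.3625) x1=(-1.9284)
step 22: x0=(-1.3551) x1=(-1.9726)
step 23: x0=(-1.3499) x1=(-2.0102)
step 24: x0=(-1.3470) x1=(-2.0412)
step 25: x0=(-1.3459) x1=(-2.0667)
step 26: x0=(-1.3464) x1=(-2.0876)
step 27: x0=(-1.3483) x1=(-2.1045)
step 28: x0=(-1.3513) x1=(-2.1177)
step 29: x0=(-1.3555) x1=(-2.1277)
step 30: x0=(-1.3608) x1=(-2.1345)
step 0 velocities: v0=(-0.3200) v1=(0.4800)
step 0: KE=0.1786, PE=-0.2882, E=-0.1097
step 30 velocities: v0=(-0.1209) v1=(-0.1085)
step 30: KE=0.0184, PE=-0.1295, E=-0.1111

-0.1111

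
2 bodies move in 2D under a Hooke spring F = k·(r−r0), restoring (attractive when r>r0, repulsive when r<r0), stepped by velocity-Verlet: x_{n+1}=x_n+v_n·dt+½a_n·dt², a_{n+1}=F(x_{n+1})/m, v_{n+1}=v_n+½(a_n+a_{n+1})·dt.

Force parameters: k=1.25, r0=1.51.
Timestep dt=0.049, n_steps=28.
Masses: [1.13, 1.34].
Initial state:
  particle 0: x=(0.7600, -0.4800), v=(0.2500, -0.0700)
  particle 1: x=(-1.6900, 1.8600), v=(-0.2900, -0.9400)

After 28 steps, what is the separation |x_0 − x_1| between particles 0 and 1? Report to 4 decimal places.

step 0: x0=(0.7600, -0.4800) x1=(-1.6900, 1.8600)
step 1: x0=(0.7704, -0.4817) x1=(-1.7027, 1.8125)
step 2: x0=(0.7773, -0.4800) x1=(-1.7123, 1.7621)
step 3: x0=(0.7805, -0.4751) x1=(-1.7189, 1.7090)
step 4: x0=(0.7800, -0.4670) x1=(-1.7224, 1.6533)
step 5: x0=(0.7760, -0.4559) x1=(-1.7229, 1.5949)
step 6: x0=(0.7684, -0.4419) x1=(-1.7204, 1.5341)
step 7: x0=(0.7574, -0.4251) x1=(-1.7150, 1.4710)
step 8: x0=(0.7430, -0.4057) x1=(-1.7067, 1.4057)
step 9: x0=(0.7253, -0.3839) x1=(-1.6957, 1.3384)
step 10: x0=(0.7045, -0.3598) x1=(-1.6820, 1.2691)
step 11: x0=(0.6806, -0.3337) x1=(-1.6657, 1.1982)
step 12: x0=(0.6538, -0.3057) x1=(-1.6470, 1.1256)
step 13: x0=(0.6244, -0.2760) x1=(-1.6261, 1.0516)
step 14: x0=(0.5924, -0.2448) x1=(-1.6030, 0.9764)
step 15: x0=(0.5581, -0.2124) x1=(-1.5779, 0.9000)
step 16: x0=(0.5217, -0.1788) x1=(-1.5511, 0.8228)
step 17: x0=(0.4833, -0.1443) x1=(-1.5227, 0.7447)
step 18: x0=(0.4434, -0.1091) x1=(-1.4928, 0.6661)
step 19: x0=(0.4020, -0.0733) x1=(-1.4618, 0.5870)
step 20: x0=(0.3594, -0.0371) x1=(-1.4298, 0.5075)
step 21: x0=(0.3159, -0.0006) x1=(-1.3970, 0.4278)
step 22: x0=(0.2718, 0.0360) x1=(-1.3636, 0.3479)
step 23: x0=(0.2272, 0.0727) x1=(-1.3300, 0.2680)
step 24: x0=(0.1825, 0.1095) x1=(-1.2961, 0.1880)
step 25: x0=(0.1379, 0.1462) x1=(-1.2624, 0.1081)
step 26: x0=(0.0936, 0.1830) x1=(-1.2289, 0.0282)
step 27: x0=(0.0497, 0.2198) x1=(-1.1958, -0.0518)
step 28: x0=(0.0065, 0.2567) x1=(-1.1632, -0.1319)

1.2325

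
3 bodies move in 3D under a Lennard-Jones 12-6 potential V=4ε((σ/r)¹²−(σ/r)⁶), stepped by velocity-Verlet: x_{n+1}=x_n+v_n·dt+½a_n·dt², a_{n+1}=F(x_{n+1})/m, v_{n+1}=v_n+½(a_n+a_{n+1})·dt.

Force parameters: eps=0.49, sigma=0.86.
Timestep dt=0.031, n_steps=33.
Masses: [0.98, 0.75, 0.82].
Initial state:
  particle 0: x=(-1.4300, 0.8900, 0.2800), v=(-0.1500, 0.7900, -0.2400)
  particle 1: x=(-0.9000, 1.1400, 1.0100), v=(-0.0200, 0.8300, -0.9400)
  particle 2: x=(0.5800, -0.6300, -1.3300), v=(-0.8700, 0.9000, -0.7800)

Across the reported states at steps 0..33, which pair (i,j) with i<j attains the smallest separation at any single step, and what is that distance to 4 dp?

pair (0,1), distance 0.9167

step 0: x0=(-1.4300, 0.8900, 0.2800) x1=(-0.9000, 1.1400, 1.0100) x2=(0.5800, -0.6300, -1.3300)
step 1: x0=(-1.4351, 0.9143, 0.2720) x1=(-0.9001, 1.1660, 0.9816) x2=(0.5530, -0.6021, -1.3542)
step 2: x0=(-1.4416, 0.9379, 0.2621) x1=(-0.8983, 1.1929, 0.9557) x2=(0.5261, -0.5742, -1.3784)
step 3: x0=(-1.4499, 0.9607, 0.2498) x1=(-0.8941, 1.2208, 0.9328) x2=(0.4991, -0.5463, -1.4025)
step 4: x0=(-1.4600, 0.9826, 0.2354) x1=(-0.8876, 1.2499, 0.9128) x2=(0.4721, -0.5184, -1.4267)
step 5: x0=(-1.4715, 1.0039, 0.2193) x1=(-0.8792, 1.2798, 0.8950) x2=(0.4451, -0.4905, -1.4509)
step 6: x0=(-1.4838, 1.0248, 0.2023) x1=(-0.8699, 1.3102, 0.8783) x2=(0.4181, -0.4626, -1.4750)
step 7: x0=(-1.4962, 1.0456, 0.1851) x1=(-0.8602, 1.3408, 0.8619) x2=(0.3912, -0.4346, -1.4992)
step 8: x0=(-1.5085, 1.0665, 0.1681) x1=(-0.8509, 1.3712, 0.8453) x2=(0.3642, -0.4067, -1.5234)
step 9: x0=(-1.5203, 1.0876, 0.1515) x1=(-0.8421, 1.4013, 0.8280) x2=(0.3372, -0.3788, -1.5475)
step 10: x0=(-1.5315, 1.1090, 0.1357) x1=(-0.8343, 1.4310, 0.8098) x2=(0.3102, -0.3509, -1.5717)
step 11: x0=(-1.5418, 1.1308, 0.1206) x1=(-0.8274, 1.4602, 0.7906) x2=(0.2832, -0.3230, -1.5958)
step 12: x0=(-1.5512, 1.1530, 0.1064) x1=(-0.8217, 1.4889, 0.7703) x2=(0.2562, -0.2950, -1.6200)
step 13: x0=(-1.5598, 1.1756, 0.0929) x1=(-0.8172, 1.5171, 0.7490) x2=(0.2292, -0.2671, -1.6441)
step 14: x0=(-1.5674, 1.1987, 0.0803) x1=(-0.8139, 1.5447, 0.7266) x2=(0.2022, -0.2392, -1.6683)
step 15: x0=(-1.5741, 1.2221, 0.0685) x1=(-0.8118, 1.5717, 0.7031) x2=(0.1752, -0.2112, -1.6924)
step 16: x0=(-1.5799, 1.2460, 0.0574) x1=(-0.8110, 1.5982, 0.6786) x2=(0.1482, -0.1833, -1.7165)
step 17: x0=(-1.5846, 1.2704, 0.0472) x1=(-0.8114, 1.6240, 0.6531) x2=(0.1211, -0.1554, -1.7407)
step 18: x0=(-1.5884, 1.2951, 0.0377) x1=(-0.8131, 1.6494, 0.6266) x2=(0.0941, -0.1274, -1.7648)
step 19: x0=(-1.5913, 1.3203, 0.0289) x1=(-0.8160, 1.6741, 0.5992) x2=(0.0671, -0.0995, -1.7889)
step 20: x0=(-1.5932, 1.3460, 0.0207) x1=(-0.8201, 1.6983, 0.5709) x2=(0.0401, -0.0715, -1.8130)
step 21: x0=(-1.5944, 1.3719, 0.0132) x1=(-0.8252, 1.7220, 0.5418) x2=(0.0131, -0.0436, -1.8371)
step 22: x0=(-1.5949, 1.3982, 0.0061) x1=(-0.8312, 1.7454, 0.5122) x2=(-0.0140, -0.0156, -1.8613)
step 23: x0=(-1.5950, 1.4246, -0.0008) x1=(-0.8376, 1.7685, 0.4823) x2=(-0.0410, 0.0123, -1.8854)
step 24: x0=(-1.5953, 1.4510, -0.0078) x1=(-0.8439, 1.7917, 0.4524) x2=(-0.0680, 0.0403, -1.9095)
step 25: x0=(-1.5963, 1.4771, -0.0152) x1=(-0.8493, 1.8153, 0.4231) x2=(-0.0951, 0.0683, -1.9336)
step 26: x0=(-1.5989, 1.5024, -0.0235) x1=(-0.8525, 1.8399, 0.3951) x2=(-0.1221, 0.0962, -1.9576)
step 27: x0=(-1.6037, 1.5267, -0.0332) x1=(-0.8528, 1.8658, 0.3687) x2=(-0.1491, 0.1242, -1.9817)
step 28: x0=(-1.6111, 1.5498, -0.0442) x1=(-0.8497, 1.8932, 0.3441) x2=(-0.1762, 0.1522, -2.0058)
step 29: x0=(-1.6208, 1.5719, -0.0563) x1=(-0.8438, 1.9219, 0.3210) x2=(-0.2032, 0.1802, -2.0299)
step 30: x0=(-1.6319, 1.5934, -0.0691) x1=(-0.8358, 1.9515, 0.2988) x2=(-0.2303, 0.2081, -2.0540)
step 31: x0=(-1.6437, 1.6145, -0.0823) x1=(-0.8270, 1.9816, 0.2771) x2=(-0.2573, 0.2361, -2.0780)
step 32: x0=(-1.6555, 1.6357, -0.0955) x1=(-0.8182, 2.0116, 0.2553) x2=(-0.2844, 0.2641, -2.1021)
step 33: x0=(-1.6669, 1.6570, -0.1085) x1=(-0.8099, 2.0413, 0.2333) x2=(-0.3114, 0.2921, -2.1262)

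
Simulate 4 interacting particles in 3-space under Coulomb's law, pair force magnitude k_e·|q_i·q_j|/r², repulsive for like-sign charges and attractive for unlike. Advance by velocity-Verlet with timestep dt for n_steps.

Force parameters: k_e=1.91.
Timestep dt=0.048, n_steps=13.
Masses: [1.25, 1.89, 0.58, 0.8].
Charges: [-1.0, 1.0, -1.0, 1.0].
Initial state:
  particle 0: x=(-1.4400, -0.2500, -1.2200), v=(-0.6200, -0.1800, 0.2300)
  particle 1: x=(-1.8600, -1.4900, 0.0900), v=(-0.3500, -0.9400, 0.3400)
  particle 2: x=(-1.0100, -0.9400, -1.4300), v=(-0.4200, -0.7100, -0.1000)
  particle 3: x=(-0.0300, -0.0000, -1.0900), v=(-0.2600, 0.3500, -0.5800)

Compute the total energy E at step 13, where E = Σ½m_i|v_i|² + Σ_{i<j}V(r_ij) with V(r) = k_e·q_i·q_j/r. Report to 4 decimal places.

step 0: x0=(-1.4400, -0.2500, -1.2200) x1=(-1.8600, -1.4900, 0.0900) x2=(-1.0100, -0.9400, -1.4300) x3=(-0.0300, -0.0000, -1.0900)
step 1: x0=(-1.4703, -0.2568, -1.2079) x1=(-1.8767, -1.5349, 0.1059) x2=(-1.0266, -0.9775, -1.4347) x3=(-0.0445, 0.0158, -1.1185)
step 2: x0=(-1.5015, -0.2602, -1.1938) x1=(-1.8931, -1.5793, 0.1208) x2=(-1.0366, -1.0213, -1.4393) x3=(-0.0629, 0.0298, -1.1481)
step 3: x0=(-1.5334, -0.2605, -1.1779) x1=(-1.9093, -1.6232, 0.1350) x2=(-1.0409, -1.0705, -1.4438) x3=(-0.0850, 0.0418, -1.1786)
step 4: x0=(-1.5658, -0.2582, -1.1604) x1=(-1.9253, -1.6667, 0.1482) x2=(-1.0400, -1.1242, -1.4479) x3=(-0.1106, 0.0519, -1.2098)
step 5: x0=(-1.5983, -0.2536, -1.1414) x1=(-1.9410, -1.7098, 0.1607) x2=(-1.0347, -1.1815, -1.4517) x3=(-0.1398, 0.0600, -1.2417)
step 6: x0=(-1.6308, -0.2471, -1.1212) x1=(-1.9566, -1.7524, 0.1724) x2=(-1.0255, -1.2418, -1.4549) x3=(-0.1722, 0.0661, -1.2741)
step 7: x0=(-1.6631, -0.2389, -1.0999) x1=(-1.9719, -1.7946, 0.1833) x2=(-1.0130, -1.3043, -1.4575) x3=(-0.2079, 0.0703, -1.3068)
step 8: x0=(-1.6951, -0.2294, -1.0778) x1=(-1.9869, -1.8363, 0.1936) x2=(-0.9978, -1.3684, -1.4595) x3=(-0.2466, 0.0725, -1.3396)
step 9: x0=(-1.7267, -0.2187, -1.0549) x1=(-2.0018, -1.8777, 0.2031) x2=(-0.9802, -1.4337, -1.4606) x3=(-0.2883, 0.0728, -1.3725)
step 10: x0=(-1.7576, -0.2069, -1.0314) x1=(-2.0164, -1.9187, 0.2119) x2=(-0.9607, -1.4997, -1.4611) x3=(-0.3328, 0.0712, -1.4053)
step 11: x0=(-1.7879, -0.1944, -1.0075) x1=(-2.0308, -1.9593, 0.2201) x2=(-0.9396, -1.5662, -1.4607) x3=(-0.3801, 0.0678, -1.4379)
step 12: x0=(-1.8174, -0.1812, -0.9833) x1=(-2.0450, -1.9996, 0.2277) x2=(-0.9174, -1.6328, -1.4595) x3=(-0.4299, 0.0625, -1.4701)
step 13: x0=(-1.8460, -0.1674, -0.9588) x1=(-2.0590, -2.0395, 0.2348) x2=(-0.8942, -1.6993, -1.4576) x3=(-0.4822, 0.0555, -1.5017)
step 0 velocities: v0=(-0.6200, -0.1800, 0.2300) v1=(-0.3500, -0.9400, 0.3400) v2=(-0.4200, -0.7100, -0.1000) v3=(-0.2600, 0.3500, -0.5800)
step 0: KE=1.7644, PE=-1.7714, E=-0.0069
step 13 velocities: v0=(-0.5880, 0.2924, 0.5094) v1=(-0.2884, -0.8284, 0.1404) v2=(0.4901, -1.3843, 0.0492) v3=(-1.1154, -0.1630, -0.6531)
step 13: KE=2.4824, PE=-2.4913, E=-0.0089

-0.0089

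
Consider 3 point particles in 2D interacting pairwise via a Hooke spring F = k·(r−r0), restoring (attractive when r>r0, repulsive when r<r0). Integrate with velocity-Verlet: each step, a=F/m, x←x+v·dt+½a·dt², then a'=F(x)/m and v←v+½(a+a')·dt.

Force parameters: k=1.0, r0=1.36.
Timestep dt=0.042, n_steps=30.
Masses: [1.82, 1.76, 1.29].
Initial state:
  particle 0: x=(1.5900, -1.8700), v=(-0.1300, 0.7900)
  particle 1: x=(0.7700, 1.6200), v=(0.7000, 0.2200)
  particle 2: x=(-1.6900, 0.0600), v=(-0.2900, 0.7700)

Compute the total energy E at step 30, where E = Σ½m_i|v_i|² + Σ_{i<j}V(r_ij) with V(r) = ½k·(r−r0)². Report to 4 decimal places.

8.1620

step 0: x0=(1.5900, -1.8700) x1=(0.7700, 1.6200) x2=(-1.6900, 0.0600)
step 1: x0=(1.5833, -1.8352) x1=(0.7990, 1.6277) x2=(-1.6998, 0.0921)
step 2: x0=(1.5740, -1.7971) x1=(0.8271, 1.6325) x2=(-1.7050, 0.1236)
step 3: x0=(1.5623, -1.7557) x1=(0.8544, 1.6344) x2=(-1.7053, 0.1545)
step 4: x0=(1.5481, -1.7112) x1=(0.8806, 1.6333) x2=(-1.7010, 0.1848)
step 5: x0=(1.5316, -1.6636) x1=(0.9059, 1.6295) x2=(-1.6919, 0.2146)
step 6: x0=(1.5126, -1.6129) x1=(0.9302, 1.6230) x2=(-1.6780, 0.2437)
step 7: x0=(1.4914, -1.5592) x1=(0.9534, 1.6138) x2=(-1.6595, 0.2723)
step 8: x0=(1.4680, -1.5027) x1=(0.9754, 1.6021) x2=(-1.6364, 0.3003)
step 9: x0=(1.4425, -1.4433) x1=(0.9964, 1.5878) x2=(-1.6087, 0.3277)
step 10: x0=(1.4148, -1.3813) x1=(1.0162, 1.5713) x2=(-1.5766, 0.3546)
step 11: x0=(1.3853, -1.3167) x1=(1.0349, 1.5525) x2=(-1.5401, 0.3808)
step 12: x0=(1.3538, -1.2496) x1=(1.0524, 1.5315) x2=(-1.4994, 0.4065)
step 13: x0=(1.3206, -1.1802) x1=(1.0688, 1.5086) x2=(-1.4546, 0.4317)
step 14: x0=(1.2857, -1.1086) x1=(1.0840, 1.4837) x2=(-1.4059, 0.4564)
step 15: x0=(1.2492, -1.0350) x1=(1.0981, 1.4571) x2=(-1.3534, 0.4805)
step 16: x0=(1.2113, -0.9594) x1=(1.1111, 1.4289) x2=(-1.2974, 0.5041)
step 17: x0=(1.1720, -0.8821) x1=(1.1230, 1.3992) x2=(-1.2380, 0.5273)
step 18: x0=(1.1316, -0.8032) x1=(1.1338, 1.3683) x2=(-1.1754, 0.5501)
step 19: x0=(1.0900, -0.7229) x1=(1.1435, 1.3361) x2=(-1.1098, 0.5724)
step 20: x0=(1.0474, -0.6413) x1=(1.1523, 1.3029) x2=(-1.0416, 0.5943)
step 21: x0=(1.0040, -0.5586) x1=(1.1602, 1.2688) x2=(-0.9708, 0.6159)
step 22: x0=(0.9599, -0.4750) x1=(1.1671, 1.2340) x2=(-0.8978, 0.6372)
step 23: x0=(0.9151, -0.3907) x1=(1.1733, 1.1986) x2=(-0.8228, 0.6583)
step 24: x0=(0.8698, -0.3057) x1=(1.1787, 1.1628) x2=(-0.7461, 0.6791)
step 25: x0=(0.8241, -0.2204) x1=(1.1836, 1.1266) x2=(-0.6680, 0.6997)
step 26: x0=(0.7781, -0.1348) x1=(1.1878, 1.0904) x2=(-0.5886, 0.7202)
step 27: x0=(0.7318, -0.0492) x1=(1.1917, 1.0541) x2=(-0.5084, 0.7407)
step 28: x0=(0.6854, 0.0364) x1=(1.1952, 1.0179) x2=(-0.4276, 0.7612)
step 29: x0=(0.6389, 0.1217) x1=(1.1986, 0.9818) x2=(-0.3464, 0.7817)
step 30: x0=(0.5924, 0.2066) x1=(1.2020, 0.9461) x2=(-0.2651, 0.8025)
step 0 velocities: v0=(-0.1300, 0.7900) v1=(0.7000, 0.2200) v2=(-0.2900, 0.7700)
step 0: KE=1.4938, PE=6.6719, E=8.1657
step 30 velocities: v0=(-1.1077, 2.0168) v1=(0.0820, -0.8482) v2=(1.9326, 0.4966)
step 30: KE=8.0250, PE=0.1370, E=8.1620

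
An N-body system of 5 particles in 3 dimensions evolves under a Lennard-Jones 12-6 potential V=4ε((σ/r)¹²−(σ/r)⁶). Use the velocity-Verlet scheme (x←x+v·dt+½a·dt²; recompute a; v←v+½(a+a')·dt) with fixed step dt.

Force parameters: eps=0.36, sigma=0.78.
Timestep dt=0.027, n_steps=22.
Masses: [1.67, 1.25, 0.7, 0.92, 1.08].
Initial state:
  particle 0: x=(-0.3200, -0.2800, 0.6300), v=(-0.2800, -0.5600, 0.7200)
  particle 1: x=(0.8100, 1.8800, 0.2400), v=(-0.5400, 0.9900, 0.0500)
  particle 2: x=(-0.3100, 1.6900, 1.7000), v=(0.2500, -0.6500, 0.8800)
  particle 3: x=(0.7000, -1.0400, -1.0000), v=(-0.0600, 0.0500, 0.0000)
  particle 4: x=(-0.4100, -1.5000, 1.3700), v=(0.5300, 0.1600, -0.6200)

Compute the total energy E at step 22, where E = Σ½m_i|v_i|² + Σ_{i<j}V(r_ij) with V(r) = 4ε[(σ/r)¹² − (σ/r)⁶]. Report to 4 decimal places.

2.3201

step 0: x0=(-0.3200, -0.2800, 0.6300) x1=(0.8100, 1.8800, 0.2400) x2=(-0.3100, 1.6900, 1.7000) x3=(0.7000, -1.0400, -1.0000) x4=(-0.4100, -1.5000, 1.3700)
step 1: x0=(-0.3276, -0.2951, 0.6495) x1=(0.7954, 1.9067, 0.2414) x2=(-0.3032, 1.6724, 1.7237) x3=(0.6984, -1.0386, -1.0000) x4=(-0.3957, -1.4956, 1.3532)
step 2: x0=(-0.3351, -0.3104, 0.6689) x1=(0.7808, 1.9335, 0.2427) x2=(-0.2965, 1.6549, 1.7475) x3=(0.6967, -1.0373, -1.0000) x4=(-0.3814, -1.4912, 1.3364)
step 3: x0=(-0.3427, -0.3257, 0.6885) x1=(0.7662, 1.9602, 0.2441) x2=(-0.2897, 1.6373, 1.7712) x3=(0.6951, -1.0359, -1.0000) x4=(-0.3670, -1.4866, 1.3195)
step 4: x0=(-0.3502, -0.3410, 0.7081) x1=(0.7516, 1.9869, 0.2455) x2=(-0.2829, 1.6198, 1.7948) x3=(0.6935, -1.0346, -0.9999) x4=(-0.3527, -1.4818, 1.3025)
step 5: x0=(-0.3578, -0.3565, 0.7277) x1=(0.7370, 2.0136, 0.2469) x2=(-0.2761, 1.6022, 1.8185) x3=(0.6918, -1.0332, -0.9999) x4=(-0.3384, -1.4769, 1.2854)
step 6: x0=(-0.3654, -0.3722, 0.7474) x1=(0.7224, 2.0403, 0.2483) x2=(-0.2692, 1.5846, 1.8421) x3=(0.6902, -1.0318, -0.9998) x4=(-0.3241, -1.4718, 1.2682)
step 7: x0=(-0.3729, -0.3880, 0.7672) x1=(0.7077, 2.0670, 0.2497) x2=(-0.2624, 1.5671, 1.8657) x3=(0.6885, -1.0305, -0.9998) x4=(-0.3097, -1.4664, 1.2509)
step 8: x0=(-0.3804, -0.4040, 0.7871) x1=(0.6931, 2.0937, 0.2512) x2=(-0.2556, 1.5495, 1.8893) x3=(0.6869, -1.0291, -0.9997) x4=(-0.2954, -1.4606, 1.2335)
step 9: x0=(-0.3879, -0.4202, 0.8071) x1=(0.6784, 2.1204, 0.2526) x2=(-0.2487, 1.5319, 1.9129) x3=(0.6852, -1.0277, -0.9996) x4=(-0.2812, -1.4546, 1.2159)
step 10: x0=(-0.3954, -0.4367, 0.8271) x1=(0.6638, 2.1471, 0.2540) x2=(-0.2419, 1.5144, 1.9365) x3=(0.6836, -1.0264, -0.9996) x4=(-0.2669, -1.4481, 1.1981)
step 11: x0=(-0.4029, -0.4536, 0.8473) x1=(0.6491, 2.1738, 0.2555) x2=(-0.2350, 1.4968, 1.9600) x3=(0.6819, -1.0250, -0.9995) x4=(-0.2528, -1.4411, 1.1801)
step 12: x0=(-0.4102, -0.4708, 0.8677) x1=(0.6345, 2.2005, 0.2569) x2=(-0.2281, 1.4792, 1.9835) x3=(0.6802, -1.0236, -0.9994) x4=(-0.2387, -1.4335, 1.1620)
step 13: x0=(-0.4175, -0.4884, 0.8881) x1=(0.6198, 2.2272, 0.2584) x2=(-0.2212, 1.4616, 2.0071) x3=(0.6785, -1.0222, -0.9993) x4=(-0.2247, -1.4252, 1.1436)
step 14: x0=(-0.4247, -0.5064, 0.9087) x1=(0.6052, 2.2538, 0.2599) x2=(-0.2144, 1.4440, 2.0306) x3=(0.6769, -1.0208, -0.9992) x4=(-0.2109, -1.4163, 1.1250)
step 15: x0=(-0.4318, -0.5249, 0.9294) x1=(0.5905, 2.2805, 0.2614) x2=(-0.2075, 1.4264, 2.0540) x3=(0.6752, -1.0195, -0.9990) x4=(-0.1972, -1.4067, 1.1063)
step 16: x0=(-0.4388, -0.5439, 0.9501) x1=(0.5758, 2.3072, 0.2628) x2=(-0.2006, 1.4089, 2.0775) x3=(0.6735, -1.0181, -0.9989) x4=(-0.1837, -1.3964, 1.0875)
step 17: x0=(-0.4457, -0.5630, 0.9709) x1=(0.5612, 2.3339, 0.2643) x2=(-0.1937, 1.3913, 2.1010) x3=(0.6718, -1.0167, -0.9988) x4=(-0.1704, -1.3858, 1.0685)
step 18: x0=(-0.4526, -0.5822, 0.9917) x1=(0.5465, 2.3605, 0.2658) x2=(-0.1868, 1.3737, 2.1244) x3=(0.6701, -1.0153, -0.9986) x4=(-0.1570, -1.3751, 1.0496)
step 19: x0=(-0.4598, -0.6008, 1.0125) x1=(0.5318, 2.3872, 0.2673) x2=(-0.1799, 1.3561, 2.1479) x3=(0.6684, -1.0139, -0.9985) x4=(-0.1433, -1.3653, 1.0308)
step 20: x0=(-0.4674, -0.6182, 1.0332) x1=(0.5172, 2.4139, 0.2688) x2=(-0.1730, 1.3385, 2.1713) x3=(0.6667, -1.0126, -0.9983) x4=(-0.1288, -1.3574, 1.0119)
step 21: x0=(-0.4758, -0.6338, 1.0540) x1=(0.5025, 2.4405, 0.2703) x2=(-0.1661, 1.3209, 2.1947) x3=(0.6650, -1.0112, -0.9981) x4=(-0.1130, -1.3522, 0.9930)
step 22: x0=(-0.4853, -0.6473, 1.0749) x1=(0.4878, 2.4672, 0.2718) x2=(-0.1592, 1.3032, 2.2182) x3=(0.6633, -1.0098, -0.9980) x4=(-0.0956, -1.3504, 0.9738)
step 0 velocities: v0=(-0.2800, -0.5600, 0.7200) v1=(-0.5400, 0.9900, 0.0500) v2=(0.2500, -0.6500, 0.8800) v3=(-0.0600, 0.0500, 0.0000) v4=(0.5300, 0.1600, -0.6200)
step 0: KE=2.3732, PE=-0.0549, E=2.3184
step 22 velocities: v0=(-0.3718, -0.4634, 0.7813) v1=(-0.5435, 0.9874, 0.0556) v2=(0.2554, -0.6523, 0.8672) v3=(-0.0636, 0.0511, 0.0069) v4=(0.6756, 0.0142, -0.7189)
step 22: KE=2.5640, PE=-0.2439, E=2.3201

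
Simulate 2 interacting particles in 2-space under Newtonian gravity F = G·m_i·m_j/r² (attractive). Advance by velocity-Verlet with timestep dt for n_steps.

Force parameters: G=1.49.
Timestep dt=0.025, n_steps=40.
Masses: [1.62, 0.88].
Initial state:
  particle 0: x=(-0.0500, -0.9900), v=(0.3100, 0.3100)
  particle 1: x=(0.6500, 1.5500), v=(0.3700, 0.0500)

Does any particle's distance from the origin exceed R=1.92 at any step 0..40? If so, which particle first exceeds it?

no

step 0: x0=(-0.0500, -0.9900) x1=(0.6500, 1.5500)
step 1: x0=(-0.0422, -0.9822) x1=(0.6592, 1.5511)
step 2: x0=(-0.0344, -0.9743) x1=(0.6684, 1.5521)
step 3: x0=(-0.0266, -0.9662) x1=(0.6775, 1.5528)
step 4: x0=(-0.0187, -0.9581) x1=(0.6865, 1.5533)
step 5: x0=(-0.0109, -0.9498) x1=(0.6955, 1.5536)
step 6: x0=(-0.0029, -0.9414) x1=(0.7044, 1.5537)
step 7: x0=(0.0050, -0.9329) x1=(0.7133, 1.5536)
step 8: x0=(0.0130, -0.9243) x1=(0.7221, 1.5532)
step 9: x0=(0.0211, -0.9156) x1=(0.7308, 1.5526)
step 10: x0=(0.0291, -0.9067) x1=(0.7395, 1.5519)
step 11: x0=(0.0372, -0.8977) x1=(0.7481, 1.5508)
step 12: x0=(0.0453, -0.8886) x1=(0.7567, 1.5496)
step 13: x0=(0.0535, -0.8794) x1=(0.7652, 1.5482)
step 14: x0=(0.0617, -0.8701) x1=(0.7736, 1.5465)
step 15: x0=(0.0700, -0.8606) x1=(0.7819, 1.5446)
step 16: x0=(0.0782, -0.8510) x1=(0.7902, 1.5424)
step 17: x0=(0.0866, -0.8413) x1=(0.7984, 1.5401)
step 18: x0=(0.0949, -0.8315) x1=(0.8066, 1.5374)
step 19: x0=(0.1033, -0.8215) x1=(0.8146, 1.5346)
step 20: x0=(0.1117, -0.8114) x1=(0.8226, 1.5315)
step 21: x0=(0.1202, -0.8011) x1=(0.8305, 1.5282)
step 22: x0=(0.1287, -0.7908) x1=(0.8384, 1.5246)
step 23: x0=(0.1373, -0.7803) x1=(0.8462, 1.5208)
step 24: x0=(0.1458, -0.7696) x1=(0.8539, 1.5168)
step 25: x0=(0.1545, -0.7589) x1=(0.8615, 1.5124)
step 26: x0=(0.1632, -0.7480) x1=(0.8690, 1.5079)
step 27: x0=(0.1719, -0.7369) x1=(0.8765, 1.5031)
step 28: x0=(0.1806, -0.7257) x1=(0.8839, 1.4980)
step 29: x0=(0.1895, -0.7144) x1=(0.8912, 1.4926)
step 30: x0=(0.1983, -0.7029) x1=(0.8984, 1.4870)
step 31: x0=(0.2072, -0.6913) x1=(0.9055, 1.4811)
step 32: x0=(0.2162, -0.6795) x1=(0.9125, 1.4750)
step 33: x0=(0.2252, -0.6676) x1=(0.9195, 1.4685)
step 34: x0=(0.2342, -0.6555) x1=(0.9263, 1.4618)
step 35: x0=(0.2433, -0.6432) x1=(0.9331, 1.4548)
step 36: x0=(0.2525, -0.6308) x1=(0.9397, 1.4474)
step 37: x0=(0.2617, -0.6183) x1=(0.9463, 1.4398)
step 38: x0=(0.2710, -0.6056) x1=(0.9528, 1.4319)
step 39: x0=(0.2803, -0.5927) x1=(0.9591, 1.4237)
step 40: x0=(0.2897, -0.5796) x1=(0.9654, 1.4152)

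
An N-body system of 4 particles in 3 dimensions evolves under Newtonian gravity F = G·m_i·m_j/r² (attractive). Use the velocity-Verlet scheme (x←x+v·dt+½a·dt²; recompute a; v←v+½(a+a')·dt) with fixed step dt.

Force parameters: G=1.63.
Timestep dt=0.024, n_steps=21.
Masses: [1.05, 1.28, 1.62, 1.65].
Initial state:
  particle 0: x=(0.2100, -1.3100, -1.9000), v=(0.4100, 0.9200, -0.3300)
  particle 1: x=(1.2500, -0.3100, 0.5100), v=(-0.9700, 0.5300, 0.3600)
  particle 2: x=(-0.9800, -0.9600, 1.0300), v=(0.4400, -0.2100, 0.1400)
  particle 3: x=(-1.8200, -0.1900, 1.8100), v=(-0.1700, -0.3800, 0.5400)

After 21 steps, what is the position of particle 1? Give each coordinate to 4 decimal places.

(0.6580, -0.0779, 0.6968)

step 0: x0=(0.2100, -1.3100, -1.9000) x1=(1.2500, -0.3100, 0.5100) x2=(-0.9800, -0.9600, 1.0300) x3=(-1.8200, -0.1900, 1.8100)
step 1: x0=(0.2198, -1.2879, -1.9078) x1=(1.2265, -0.2973, 0.5186) x2=(-0.9696, -0.9648, 1.0335) x3=(-1.8238, -0.1994, 1.8227)
step 2: x0=(0.2296, -1.2657, -1.9152) x1=(1.2026, -0.2848, 0.5273) x2=(-0.9594, -0.9691, 1.0374) x3=(-1.8269, -0.2091, 1.8349)
step 3: x0=(0.2393, -1.2434, -1.9222) x1=(1.1782, -0.2724, 0.5360) x2=(-0.9495, -0.9729, 1.0415) x3=(-1.8295, -0.2194, 1.8465)
step 4: x0=(0.2490, -1.2210, -1.9290) x1=(1.1534, -0.2601, 0.5446) x2=(-0.9398, -0.9762, 1.0460) x3=(-1.8315, -0.2300, 1.8576)
step 5: x0=(0.2587, -1.1985, -1.9354) x1=(1.1282, -0.2479, 0.5533) x2=(-0.9303, -0.9791, 1.0507) x3=(-1.8328, -0.2411, 1.8682)
step 6: x0=(0.2683, -1.1760, -1.9414) x1=(1.1025, -0.2359, 0.5620) x2=(-0.9211, -0.9815, 1.0558) x3=(-1.8336, -0.2526, 1.8783)
step 7: x0=(0.2779, -1.1533, -1.9472) x1=(1.0763, -0.2240, 0.5707) x2=(-0.9121, -0.9834, 1.0611) x3=(-1.8337, -0.2644, 1.8878)
step 8: x0=(0.2874, -1.1306, -1.9525) x1=(1.0497, -0.2123, 0.5795) x2=(-0.9033, -0.9849, 1.0667) x3=(-1.8333, -0.2767, 1.8968)
step 9: x0=(0.2969, -1.1079, -1.9576) x1=(1.0226, -0.2008, 0.5882) x2=(-0.8947, -0.9859, 1.0727) x3=(-1.8322, -0.2893, 1.9053)
step 10: x0=(0.3063, -1.0850, -1.9623) x1=(0.9950, -0.1894, 0.5970) x2=(-0.8864, -0.9865, 1.0789) x3=(-1.8305, -0.3022, 1.9133)
step 11: x0=(0.3157, -1.0621, -1.9666) x1=(0.9670, -0.1782, 0.6058) x2=(-0.8782, -0.9866, 1.0854) x3=(-1.8282, -0.3156, 1.9208)
step 12: x0=(0.3250, -1.0392, -1.9707) x1=(0.9384, -0.1671, 0.6147) x2=(-0.8703, -0.9862, 1.0922) x3=(-1.8253, -0.3292, 1.9277)
step 13: x0=(0.3343, -1.0161, -1.9744) x1=(0.9094, -0.1563, 0.6236) x2=(-0.8626, -0.9854, 1.0993) x3=(-1.8217, -0.3433, 1.9341)
step 14: x0=(0.3435, -0.9931, -1.9777) x1=(0.8798, -0.1457, 0.6325) x2=(-0.8552, -0.9841, 1.1067) x3=(-1.8175, -0.3576, 1.9400)
step 15: x0=(0.3527, -0.9699, -1.9807) x1=(0.8498, -0.1353, 0.6415) x2=(-0.8479, -0.9823, 1.1144) x3=(-1.8126, -0.3723, 1.9453)
step 16: x0=(0.3618, -0.9467, -1.9834) x1=(0.8192, -0.1251, 0.6506) x2=(-0.8409, -0.9801, 1.1223) x3=(-1.8071, -0.3873, 1.9501)
step 17: x0=(0.3708, -0.9235, -1.9857) x1=(0.7880, -0.1152, 0.6597) x2=(-0.8341, -0.9773, 1.1306) x3=(-1.8009, -0.4027, 1.9543)
step 18: x0=(0.3798, -0.9001, -1.9877) x1=(0.7564, -0.1054, 0.6688) x2=(-0.8276, -0.9741, 1.1392) x3=(-1.7940, -0.4183, 1.9579)
step 19: x0=(0.3887, -0.8768, -1.9894) x1=(0.7241, -0.0960, 0.6781) x2=(-0.8212, -0.9705, 1.1481) x3=(-1.7864, -0.4343, 1.9610)
step 20: x0=(0.3976, -0.8534, -1.9907) x1=(0.6914, -0.0868, 0.6874) x2=(-0.8152, -0.9663, 1.1573) x3=(-1.7780, -0.4505, 1.9635)
step 21: x0=(0.4063, -0.8299, -1.9917) x1=(0.6580, -0.0779, 0.6968) x2=(-0.8094, -0.9616, 1.1669) x3=(-1.7689, -0.4671, 1.9654)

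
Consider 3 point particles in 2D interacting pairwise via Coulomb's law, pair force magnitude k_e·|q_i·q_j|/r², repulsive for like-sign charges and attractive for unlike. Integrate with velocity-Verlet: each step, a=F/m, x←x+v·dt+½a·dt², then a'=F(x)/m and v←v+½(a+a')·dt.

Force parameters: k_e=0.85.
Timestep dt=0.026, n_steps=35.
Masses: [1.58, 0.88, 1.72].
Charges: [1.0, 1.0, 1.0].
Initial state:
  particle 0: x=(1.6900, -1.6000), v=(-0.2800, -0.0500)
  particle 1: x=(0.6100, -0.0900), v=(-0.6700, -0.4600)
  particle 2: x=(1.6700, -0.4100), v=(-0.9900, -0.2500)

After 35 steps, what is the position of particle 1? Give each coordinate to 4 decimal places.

(-0.3968, -0.3426)

step 0: x0=(1.6900, -1.6000) x1=(0.6100, -0.0900) x2=(1.6700, -0.4100)
step 1: x0=(1.6828, -1.6015) x1=(0.5923, -0.1018) x2=(1.6444, -0.4164)
step 2: x0=(1.6756, -1.6033) x1=(0.5739, -0.1133) x2=(1.6190, -0.4227)
step 3: x0=(1.6685, -1.6054) x1=(0.5549, -0.1245) x2=(1.5939, -0.4288)
step 4: x0=(1.6615, -1.6080) x1=(0.5353, -0.1354) x2=(1.5691, -0.4347)
step 5: x0=(1.6545, -1.6108) x1=(0.5150, -0.1459) x2=(1.5445, -0.4405)
step 6: x0=(1.6477, -1.6140) x1=(0.4940, -0.1562) x2=(1.5202, -0.4461)
step 7: x0=(1.6409, -1.6175) x1=(0.4723, -0.1662) x2=(1.4961, -0.4516)
step 8: x0=(1.6343, -1.6214) x1=(0.4500, -0.1758) x2=(1.4723, -0.4569)
step 9: x0=(1.6277, -1.6257) x1=(0.4270, -0.1852) x2=(1.4488, -0.4620)
step 10: x0=(1.6213, -1.6302) x1=(0.4034, -0.1943) x2=(1.4255, -0.4670)
step 11: x0=(1.6149, -1.6351) x1=(0.3790, -0.2030) x2=(1.4024, -0.4719)
step 12: x0=(1.6087, -1.6404) x1=(0.3540, -0.2115) x2=(1.3796, -0.4765)
step 13: x0=(1.6026, -1.6459) x1=(0.3282, -0.2197) x2=(1.3570, -0.4810)
step 14: x0=(1.5966, -1.6518) x1=(0.3018, -0.2277) x2=(1.3347, -0.4854)
step 15: x0=(1.5907, -1.6580) x1=(0.2748, -0.2353) x2=(1.3126, -0.4896)
step 16: x0=(1.5850, -1.6645) x1=(0.2470, -0.2427) x2=(1.2907, -0.4936)
step 17: x0=(1.5794, -1.6714) x1=(0.2186, -0.2499) x2=(1.2691, -0.4975)
step 18: x0=(1.5739, -1.6785) x1=(0.1895, -0.2568) x2=(1.2477, -0.5012)
step 19: x0=(1.5685, -1.6860) x1=(0.1598, -0.2634) x2=(1.2265, -0.5048)
step 20: x0=(1.5633, -1.6937) x1=(0.1294, -0.2698) x2=(1.2055, -0.5082)
step 21: x0=(1.5582, -1.7017) x1=(0.0983, -0.2760) x2=(1.1847, -0.5115)
step 22: x0=(1.5533, -1.7100) x1=(0.0667, -0.2820) x2=(1.1641, -0.5146)
step 23: x0=(1.5484, -1.7186) x1=(0.0344, -0.2877) x2=(1.1437, -0.5176)
step 24: x0=(1.5437, -1.7275) x1=(0.0015, -0.2932) x2=(1.1235, -0.5204)
step 25: x0=(1.5392, -1.7366) x1=(-0.0319, -0.2986) x2=(1.1035, -0.5231)
step 26: x0=(1.5347, -1.7460) x1=(-0.0660, -0.3037) x2=(1.0837, -0.5257)
step 27: x0=(1.5304, -1.7557) x1=(-0.1006, -0.3087) x2=(1.0640, -0.5281)
step 28: x0=(1.5263, -1.7656) x1=(-0.1358, -0.3135) x2=(1.0445, -0.5303)
step 29: x0=(1.5222, -1.7757) x1=(-0.1716, -0.3181) x2=(1.0251, -0.5325)
step 30: x0=(1.5183, -1.7861) x1=(-0.2078, -0.3226) x2=(1.0059, -0.5345)
step 31: x0=(1.5146, -1.7967) x1=(-0.2446, -0.3269) x2=(0.9869, -0.5364)
step 32: x0=(1.5109, -1.8075) x1=(-0.2819, -0.3310) x2=(0.9680, -0.5381)
step 33: x0=(1.5074, -1.8185) x1=(-0.3197, -0.3350) x2=(0.9492, -0.5397)
step 34: x0=(1.5040, -1.8298) x1=(-0.3580, -0.3389) x2=(0.9306, -0.5412)
step 35: x0=(1.5007, -1.8412) x1=(-0.3968, -0.3426) x2=(0.9121, -0.5426)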